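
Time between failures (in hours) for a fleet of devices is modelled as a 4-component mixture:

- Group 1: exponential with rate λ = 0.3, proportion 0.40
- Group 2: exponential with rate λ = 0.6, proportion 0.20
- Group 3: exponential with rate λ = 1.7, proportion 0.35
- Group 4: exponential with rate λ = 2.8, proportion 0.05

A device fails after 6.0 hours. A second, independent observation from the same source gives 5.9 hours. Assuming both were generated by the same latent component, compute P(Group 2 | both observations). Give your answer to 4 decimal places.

0.0533

P(component k | x) = π_k·f_k(x) / marginal(x), where marginal(x) = Σ_j π_j·f_j(x).
Since both observations come from the same component, the likelihood for component k is f_k(x₁)·f_k(x₂).
  L_1 = [0.0495897] × [0.0510999] = 0.00253403
  L_2 = [0.0163942] × [0.017408] = 0.000285391
  L_3 = [6.31895e-05] × [7.48989e-05] = 4.73283e-09
  L_4 = [1.41583e-07] × [1.87333e-07] = 2.65231e-14
Multiply by the mixture weights:
  π_1·L_1 = 0.40 × 0.00253403 = 0.00101361
  π_2·L_2 = 0.20 × 0.000285391 = 5.70782e-05
  π_3·L_3 = 0.35 × 4.73283e-09 = 1.65649e-09
  π_4·L_4 = 0.05 × 2.65231e-14 = 1.32615e-15
Marginal: 0.00101361 + 5.70782e-05 + 1.65649e-09 + 1.32615e-15 = 0.00107069
So the posterior for Group 2 is 5.70782e-05 / 0.00107069 ≈ 0.0533.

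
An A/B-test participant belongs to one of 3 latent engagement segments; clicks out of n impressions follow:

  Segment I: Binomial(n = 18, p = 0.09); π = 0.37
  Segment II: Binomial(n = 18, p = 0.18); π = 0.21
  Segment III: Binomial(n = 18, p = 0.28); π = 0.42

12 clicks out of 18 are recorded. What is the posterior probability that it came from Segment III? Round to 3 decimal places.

By Bayes' theorem, P(k | x) = π_k f_k(x) / Σ_j π_j f_j(x).
Binomial probabilities:
  f_I = 2.97735e-09
  f_II = 6.52867e-06
  f_III = 0.000600569
Weight by the priors:
  π_I·f_I = 0.37 × 2.97735e-09 = 1.10162e-09
  π_II·f_II = 0.21 × 6.52867e-06 = 1.37102e-06
  π_III·f_III = 0.42 × 0.000600569 = 0.000252239
Marginal: 1.10162e-09 + 1.37102e-06 + 0.000252239 = 0.000253611
P(Segment III | the observation) ≈ 0.995

0.995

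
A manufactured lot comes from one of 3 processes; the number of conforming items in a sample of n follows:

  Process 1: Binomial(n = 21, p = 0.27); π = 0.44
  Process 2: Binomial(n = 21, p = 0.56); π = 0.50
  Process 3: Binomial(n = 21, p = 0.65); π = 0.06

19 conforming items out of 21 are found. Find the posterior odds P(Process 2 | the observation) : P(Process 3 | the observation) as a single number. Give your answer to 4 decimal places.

0.7759

Since P(k|x) ∝ π_k f_k(x), the posterior odds are π_i f_i(x) / (π_j f_j(x)).
Binomial probabilities:
  p_1 = 1.75702e-09
  p_2 = 0.000667878
  p_3 = 0.00717314
0.000333939 / 0.000430388 ≈ 0.7759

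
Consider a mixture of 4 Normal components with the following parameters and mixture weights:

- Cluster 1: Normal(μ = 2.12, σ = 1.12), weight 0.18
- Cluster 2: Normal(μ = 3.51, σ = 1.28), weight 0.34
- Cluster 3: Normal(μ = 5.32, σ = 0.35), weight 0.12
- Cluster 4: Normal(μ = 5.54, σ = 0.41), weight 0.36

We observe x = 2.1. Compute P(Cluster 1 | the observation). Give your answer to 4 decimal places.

0.5260

By Bayes' theorem, P(k | x) = π_k f_k(x) / Σ_j π_j f_j(x).
Normal densities:
  L_1 = 0.356142
  L_2 = 0.169905
  L_3 = 4.75882e-19
  L_4 = 5.03254e-16
Prior × likelihood for each component:
  π_1·L_1 = 0.18 × 0.356142 = 0.0641055
  π_2·L_2 = 0.34 × 0.169905 = 0.0577675
  π_3·L_3 = 0.12 × 4.75882e-19 = 5.71059e-20
  π_4·L_4 = 0.36 × 5.03254e-16 = 1.81171e-16
Evidence: 0.0641055 + 0.0577675 + 5.71059e-20 + 1.81171e-16 = 0.121873
Responsibility of Cluster 1: 0.0641055 / 0.121873 ≈ 0.5260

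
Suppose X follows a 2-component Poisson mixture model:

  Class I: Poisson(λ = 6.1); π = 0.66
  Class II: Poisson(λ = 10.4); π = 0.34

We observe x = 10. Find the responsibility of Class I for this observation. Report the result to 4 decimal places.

0.4081

By Bayes' theorem, P(k | x) = π_k f_k(x) / Σ_j π_j f_j(x).
Component likelihoods at x = 10:
  L_I = e^(−6.1)·6.1^10/10! = 0.0440899
  L_II = e^(−10.4)·10.4^10/10! = 0.124139
Weight by the priors:
  π_I·L_I = 0.66 × 0.0440899 = 0.0290993
  π_II·L_II = 0.34 × 0.124139 = 0.0422072
Marginal: 0.0290993 + 0.0422072 = 0.0713065
P(Class I | data) = 0.0290993 / 0.0713065 ≈ 0.4081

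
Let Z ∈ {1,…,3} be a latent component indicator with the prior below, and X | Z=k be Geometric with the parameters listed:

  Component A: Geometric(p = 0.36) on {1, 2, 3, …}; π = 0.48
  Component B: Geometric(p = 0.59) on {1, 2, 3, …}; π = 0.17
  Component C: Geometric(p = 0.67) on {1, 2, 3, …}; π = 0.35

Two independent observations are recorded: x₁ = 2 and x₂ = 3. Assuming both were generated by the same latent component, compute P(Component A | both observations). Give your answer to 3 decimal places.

Apply Bayes' rule: the posterior for each component is proportional to its prior times its likelihood at x.
Since both observations come from the same component, the likelihood for component k is f_k(x₁)·f_k(x₂).
  L_A = [0.36·(1−0.36)^1 = 0.36·0.64 = 0.2304] × [0.147456] = 0.0339739
  L_B = [0.59·(1−0.59)^1 = 0.59·0.41 = 0.2419] × [0.099179] = 0.0239914
  L_C = [0.67·(1−0.67)^1 = 0.67·0.33 = 0.2211] × [0.072963] = 0.0161321
Weight by the priors:
  P(Z=A)·L_A = 0.48 × 0.0339739 = 0.0163075
  P(Z=B)·L_B = 0.17 × 0.0239914 = 0.00407854
  P(Z=C)·L_C = 0.35 × 0.0161321 = 0.00564624
Denominator: 0.0163075 + 0.00407854 + 0.00564624 = 0.0260322
P(Component A | x₁,x₂) = 0.0163075 / 0.0260322 ≈ 0.626

0.626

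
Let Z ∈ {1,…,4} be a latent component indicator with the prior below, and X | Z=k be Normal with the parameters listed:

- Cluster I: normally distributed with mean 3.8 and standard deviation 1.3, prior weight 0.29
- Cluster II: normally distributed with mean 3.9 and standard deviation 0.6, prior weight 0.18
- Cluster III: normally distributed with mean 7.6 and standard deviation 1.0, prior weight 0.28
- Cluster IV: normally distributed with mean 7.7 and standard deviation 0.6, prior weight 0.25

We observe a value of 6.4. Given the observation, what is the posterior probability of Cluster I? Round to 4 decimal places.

0.1463

Apply Bayes' rule: the posterior for each component is proportional to its prior times its likelihood at x.
Evaluate each component's likelihood at the observed value:
  L_I = (1/(1.3·√(2π)))·exp(−(6.4−3.8)²/(2·1.3²)) = 0.306879·exp(-2.00000) = 0.0415315
  L_II = (1/(0.6·√(2π)))·exp(−(6.4−3.9)²/(2·0.6²)) = 0.664904·exp(-8.68056) = 0.000112938
  L_III = (1/(1.0·√(2π)))·exp(−(6.4−7.6)²/(2·1.0²)) = 0.398942·exp(-0.72000) = 0.194186
  L_IV = (1/(0.6·√(2π)))·exp(−(6.4−7.7)²/(2·0.6²)) = 0.664904·exp(-2.34722) = 0.0635877
Unnormalised posteriors:
  π_I·L_I = 0.29 × 0.0415315 = 0.0120441
  π_II·L_II = 0.18 × 0.000112938 = 2.03289e-05
  π_III·L_III = 0.28 × 0.194186 = 0.0543721
  π_IV·L_IV = 0.25 × 0.0635877 = 0.0158969
Normaliser: 0.0120441 + 2.03289e-05 + 0.0543721 + 0.0158969 = 0.0823335
P(Cluster I | 6.4) ≈ 0.1463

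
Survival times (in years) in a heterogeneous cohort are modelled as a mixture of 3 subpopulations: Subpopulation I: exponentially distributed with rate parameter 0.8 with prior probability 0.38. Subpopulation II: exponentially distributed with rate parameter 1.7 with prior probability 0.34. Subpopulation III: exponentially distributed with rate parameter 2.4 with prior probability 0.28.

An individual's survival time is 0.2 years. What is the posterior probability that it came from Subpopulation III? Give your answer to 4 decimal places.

0.3828

P(component k | x) = P(Z=k)·f_k(x) / marginal(x), where marginal(x) = Σ_j P(Z=j)·f_j(x).
Component likelihoods at x = 0.2 years:
  L_I = 0.681715
  L_II = 1.21001
  L_III = 1.48508
Weight by the priors:
  P(Z=I)·L_I = 0.38 × 0.681715 = 0.259052
  P(Z=II)·L_II = 0.34 × 1.21001 = 0.411403
  P(Z=III)·L_III = 0.28 × 1.48508 = 0.415822
Normaliser: 0.259052 + 0.411403 + 0.415822 = 1.08628
Responsibility of Subpopulation III: 0.415822 / 1.08628 ≈ 0.3828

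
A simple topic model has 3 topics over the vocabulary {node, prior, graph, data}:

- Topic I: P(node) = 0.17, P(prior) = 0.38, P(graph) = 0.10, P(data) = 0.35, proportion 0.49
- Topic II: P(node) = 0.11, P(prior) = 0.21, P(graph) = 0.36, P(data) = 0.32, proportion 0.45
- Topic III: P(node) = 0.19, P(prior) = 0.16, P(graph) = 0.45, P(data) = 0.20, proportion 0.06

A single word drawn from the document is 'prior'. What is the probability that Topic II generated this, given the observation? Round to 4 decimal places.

Apply Bayes' rule: the posterior for each component is proportional to its prior times its likelihood at x.
Categorical probabilities:
  f_I = 0.38
  f_II = 0.21
  f_III = 0.16
Weight by the priors:
  π_I·f_I = 0.49 × 0.38 = 0.1862
  π_II·f_II = 0.45 × 0.21 = 0.0945
  π_III·f_III = 0.06 × 0.16 = 0.0096
Denominator: 0.1862 + 0.0945 + 0.0096 = 0.2903
Responsibility of Topic II: 0.0945 / 0.2903 ≈ 0.3255

0.3255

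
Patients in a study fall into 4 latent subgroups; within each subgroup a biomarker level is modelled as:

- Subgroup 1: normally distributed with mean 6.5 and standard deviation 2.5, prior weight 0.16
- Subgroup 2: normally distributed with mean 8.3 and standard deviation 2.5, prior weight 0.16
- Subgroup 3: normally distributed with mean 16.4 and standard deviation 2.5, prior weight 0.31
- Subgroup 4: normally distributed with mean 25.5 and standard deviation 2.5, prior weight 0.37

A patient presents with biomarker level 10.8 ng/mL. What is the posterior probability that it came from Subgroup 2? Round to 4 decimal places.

Apply Bayes' rule: the posterior for each component is proportional to its prior times its likelihood at x.
Evaluate each component's likelihood at the observed value:
  f_1 = 0.0363548
  f_2 = 0.0967883
  f_3 = 0.0129841
  f_4 = 4.95718e-09
Multiply by the mixture weights:
  π_1·f_1 = 0.16 × 0.0363548 = 0.00581677
  π_2·f_2 = 0.16 × 0.0967883 = 0.0154861
  π_3·f_3 = 0.31 × 0.0129841 = 0.00402507
  π_4·f_4 = 0.37 × 4.95718e-09 = 1.83416e-09
Evidence: 0.00581677 + 0.0154861 + 0.00402507 + 1.83416e-09 = 0.025328
So the posterior for Subgroup 2 is 0.0154861 / 0.025328 ≈ 0.6114.

0.6114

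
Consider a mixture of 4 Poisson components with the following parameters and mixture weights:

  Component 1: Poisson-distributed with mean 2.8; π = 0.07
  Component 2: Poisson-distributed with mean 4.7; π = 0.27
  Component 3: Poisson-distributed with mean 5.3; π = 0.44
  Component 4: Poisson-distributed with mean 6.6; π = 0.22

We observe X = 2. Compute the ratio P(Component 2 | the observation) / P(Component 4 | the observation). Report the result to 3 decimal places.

Posterior odds = (w_i f_i(x)) / (w_j f_j(x)); the normalising sum cancels.
Evaluate each component's likelihood at the observed value:
  p_1 = e^(−2.8)·2.8^2/2! = 0.238375
  p_2 = e^(−4.7)·4.7^2/2! = 0.100457
  p_3 = e^(−5.3)·5.3^2/2! = 0.0701069
  p_4 = e^(−6.6)·6.6^2/2! = 0.0296288
Odds = (0.27/0.22) × (0.100457/0.0296288) = 1.22727 × 3.39053 ≈ 4.161

4.161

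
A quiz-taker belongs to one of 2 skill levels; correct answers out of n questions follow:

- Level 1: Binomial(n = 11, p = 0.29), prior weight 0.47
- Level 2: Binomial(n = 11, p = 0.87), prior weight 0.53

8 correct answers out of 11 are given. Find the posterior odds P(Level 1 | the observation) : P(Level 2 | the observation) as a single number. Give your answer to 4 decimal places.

Only the two components matter; the odds are (w_i f_i(x)) / (w_j f_j(x)).
Evaluate each component's likelihood at the observed value:
  L_1 = C(11,8)·0.29^8·0.71^3 = 165·5.00246e-05·0.357911 = 0.00295422
  L_2 = C(11,8)·0.87^8·0.13^3 = 165·0.328212·0.002197 = 0.118978
Odds = (0.47/0.53) × (0.00295422/0.118978) = 0.886792 × 0.0248299 ≈ 0.0220

0.0220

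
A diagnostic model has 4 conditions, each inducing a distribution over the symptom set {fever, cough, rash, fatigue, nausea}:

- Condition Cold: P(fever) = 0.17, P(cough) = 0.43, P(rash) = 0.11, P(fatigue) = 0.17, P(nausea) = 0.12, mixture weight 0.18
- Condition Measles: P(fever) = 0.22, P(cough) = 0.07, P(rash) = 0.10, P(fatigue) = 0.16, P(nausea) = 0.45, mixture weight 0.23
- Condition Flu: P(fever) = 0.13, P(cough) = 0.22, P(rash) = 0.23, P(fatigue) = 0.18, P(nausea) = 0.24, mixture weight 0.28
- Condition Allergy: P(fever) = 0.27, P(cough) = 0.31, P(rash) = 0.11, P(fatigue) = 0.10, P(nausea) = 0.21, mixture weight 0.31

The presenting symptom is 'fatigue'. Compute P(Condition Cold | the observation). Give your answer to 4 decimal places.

By Bayes' theorem, P(k | x) = P(Z=k) f_k(x) / Σ_j P(Z=j) f_j(x).
Categorical probabilities:
  L_Cold = P(fatigue | comp) = 0.17
  L_Measles = P(fatigue | comp) = 0.16
  L_Flu = P(fatigue | comp) = 0.18
  L_Allergy = P(fatigue | comp) = 0.10
Multiply by the mixture weights:
  P(Z=Cold)·L_Cold = 0.18 × 0.17 = 0.0306
  P(Z=Measles)·L_Measles = 0.23 × 0.16 = 0.0368
  P(Z=Flu)·L_Flu = 0.28 × 0.18 = 0.0504
  P(Z=Allergy)·L_Allergy = 0.31 × 0.1 = 0.031
Normaliser: 0.0306 + 0.0368 + 0.0504 + 0.031 = 0.1488
So the posterior for Condition Cold is 0.0306 / 0.1488 ≈ 0.2056.

0.2056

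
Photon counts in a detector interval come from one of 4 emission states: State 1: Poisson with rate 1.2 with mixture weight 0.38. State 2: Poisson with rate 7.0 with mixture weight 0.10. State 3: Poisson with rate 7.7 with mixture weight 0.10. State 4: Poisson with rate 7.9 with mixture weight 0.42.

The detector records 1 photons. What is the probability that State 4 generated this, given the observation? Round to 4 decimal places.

0.0088

By Bayes' theorem, P(k | x) = π_k f_k(x) / Σ_j π_j f_j(x).
Evaluate each component's likelihood at the observed value:
  f_1 = e^(−1.2)·1.2^1/1! = 0.361433
  f_2 = e^(−7.0)·7.0^1/1! = 0.00638317
  f_3 = e^(−7.7)·7.7^1/1! = 0.00348677
  f_4 = e^(−7.9)·7.9^1/1! = 0.00292887
Weight by the priors:
  π_1·f_1 = 0.38 × 0.361433 = 0.137345
  π_2·f_2 = 0.10 × 0.00638317 = 0.000638317
  π_3·f_3 = 0.10 × 0.00348677 = 0.000348677
  π_4·f_4 = 0.42 × 0.00292887 = 0.00123013
Marginal: 0.137345 + 0.000638317 + 0.000348677 + 0.00123013 = 0.139562
So the posterior for State 4 is 0.00123013 / 0.139562 ≈ 0.0088.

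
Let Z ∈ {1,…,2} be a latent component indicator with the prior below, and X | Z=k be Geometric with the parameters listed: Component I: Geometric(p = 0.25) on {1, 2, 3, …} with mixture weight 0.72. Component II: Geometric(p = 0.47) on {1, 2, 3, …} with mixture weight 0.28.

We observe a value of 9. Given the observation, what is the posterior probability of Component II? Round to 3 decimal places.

Posterior ∝ prior × likelihood, so P(k | x) ∝ w_k f_k(x); normalise over all components.
Evaluate each component's likelihood at the observed value:
  L_I = 0.25·(1−0.25)^8 = 0.25·0.100113 = 0.0250282
  L_II = 0.47·(1−0.47)^8 = 0.47·0.00622597 = 0.00292621
Unnormalised posteriors:
  w_I·L_I = 0.72 × 0.0250282 = 0.0180203
  w_II·L_II = 0.28 × 0.00292621 = 0.000819338
Denominator: 0.0180203 + 0.000819338 = 0.0188397
P(Component II | the observation) ≈ 0.043

0.043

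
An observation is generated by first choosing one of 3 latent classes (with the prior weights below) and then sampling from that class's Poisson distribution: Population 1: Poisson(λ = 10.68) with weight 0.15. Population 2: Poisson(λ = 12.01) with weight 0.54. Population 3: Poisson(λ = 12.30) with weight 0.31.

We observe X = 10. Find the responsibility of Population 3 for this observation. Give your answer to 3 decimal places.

0.292

Apply Bayes' rule: the posterior for each component is proportional to its prior times its likelihood at x.
Poisson probabilities:
  L_1 = 0.122373
  L_2 = 0.104662
  L_3 = 0.0994182
Prior × likelihood for each component:
  π_1·L_1 = 0.15 × 0.122373 = 0.0183559
  π_2·L_2 = 0.54 × 0.104662 = 0.0565176
  π_3·L_3 = 0.31 × 0.0994182 = 0.0308196
Evidence: 0.0183559 + 0.0565176 + 0.0308196 = 0.105693
P(Population 3 | data) = 0.0308196 / 0.105693 ≈ 0.292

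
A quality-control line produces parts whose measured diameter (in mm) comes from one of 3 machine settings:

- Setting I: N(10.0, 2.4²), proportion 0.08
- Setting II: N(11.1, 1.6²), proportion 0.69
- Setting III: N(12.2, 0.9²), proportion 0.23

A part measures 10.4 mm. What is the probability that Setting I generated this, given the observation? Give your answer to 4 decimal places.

P(component k | x) = P(Z=k)·f_k(x) / marginal(x), where marginal(x) = Σ_j P(Z=j)·f_j(x).
Normal densities:
  p_I = 0.163933
  p_II = 0.226583
  p_III = 0.05999
Prior × likelihood for each component:
  P(Z=I)·p_I = 0.08 × 0.163933 = 0.0131147
  P(Z=II)·p_II = 0.69 × 0.226583 = 0.156342
  P(Z=III)·p_III = 0.23 × 0.05999 = 0.0137977
Denominator: 0.0131147 + 0.156342 + 0.0137977 = 0.183254
P(Setting I | data) ≈ 0.0716

0.0716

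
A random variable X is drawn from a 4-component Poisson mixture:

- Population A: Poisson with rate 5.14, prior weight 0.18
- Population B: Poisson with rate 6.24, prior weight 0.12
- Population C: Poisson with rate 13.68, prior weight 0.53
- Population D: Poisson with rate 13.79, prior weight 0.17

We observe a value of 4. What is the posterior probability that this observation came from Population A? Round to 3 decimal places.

Apply Bayes' rule: the posterior for each component is proportional to its prior times its likelihood at x.
Evaluate each component's likelihood at the observed value:
  f_A = 0.17036
  f_B = 0.123177
  f_C = 0.00167103
  f_D = 0.0015457
Weight by the priors:
  P(Z=A)·f_A = 0.18 × 0.17036 = 0.0306648
  P(Z=B)·f_B = 0.12 × 0.123177 = 0.0147812
  P(Z=C)·f_C = 0.53 × 0.00167103 = 0.000885647
  P(Z=D)·f_D = 0.17 × 0.0015457 = 0.000262769
Evidence: 0.0306648 + 0.0147812 + 0.000885647 + 0.000262769 = 0.0465945
P(Population A | the observation) ≈ 0.658

0.658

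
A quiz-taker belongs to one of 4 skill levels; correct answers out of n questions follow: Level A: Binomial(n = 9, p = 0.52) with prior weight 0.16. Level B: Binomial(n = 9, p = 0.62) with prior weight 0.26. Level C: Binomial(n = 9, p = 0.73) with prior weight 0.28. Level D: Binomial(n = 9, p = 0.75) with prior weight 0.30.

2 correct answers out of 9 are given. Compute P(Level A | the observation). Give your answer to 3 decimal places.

P(component k | x) = π_k·f_k(x) / marginal(x), where marginal(x) = Σ_j π_j·f_j(x).
Binomial probabilities:
  L_A = C(9,2)·0.52^2·0.48^7 = 36·0.2704·0.00587068 = 0.0571476
  L_B = C(9,2)·0.62^2·0.38^7 = 36·0.3844·0.00114416 = 0.0158333
  L_C = C(9,2)·0.73^2·0.27^7 = 36·0.5329·0.000104604 = 0.00200676
  L_D = C(9,2)·0.75^2·0.25^7 = 36·0.5625·6.10352e-05 = 0.00123596
Multiply by the mixture weights:
  π_A·L_A = 0.16 × 0.0571476 = 0.00914361
  π_B·L_B = 0.26 × 0.0158333 = 0.00411665
  π_C·L_C = 0.28 × 0.00200676 = 0.000561892
  π_D·L_D = 0.30 × 0.00123596 = 0.000370789
Evidence: 0.00914361 + 0.00411665 + 0.000561892 + 0.000370789 = 0.0141929
P(Level A | 2 correct answers out of 9) = 0.00914361 / 0.0141929 ≈ 0.644

0.644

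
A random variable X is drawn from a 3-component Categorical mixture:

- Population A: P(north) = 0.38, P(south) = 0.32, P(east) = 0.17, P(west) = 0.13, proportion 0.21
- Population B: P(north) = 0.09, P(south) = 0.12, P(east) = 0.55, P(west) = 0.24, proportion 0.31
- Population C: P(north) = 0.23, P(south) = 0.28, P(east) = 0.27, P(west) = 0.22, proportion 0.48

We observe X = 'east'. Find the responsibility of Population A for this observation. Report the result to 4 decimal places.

Apply Bayes' rule: the posterior for each component is proportional to its prior times its likelihood at x.
Component likelihoods at x = 'east':
  f_A = 0.17
  f_B = 0.55
  f_C = 0.27
Multiply by the mixture weights:
  π_A·f_A = 0.21 × 0.17 = 0.0357
  π_B·f_B = 0.31 × 0.55 = 0.1705
  π_C·f_C = 0.48 × 0.27 = 0.1296
Sum: 0.0357 + 0.1705 + 0.1296 = 0.3358
P(Population A | the observation) = 0.0357 / 0.3358 ≈ 0.1063

0.1063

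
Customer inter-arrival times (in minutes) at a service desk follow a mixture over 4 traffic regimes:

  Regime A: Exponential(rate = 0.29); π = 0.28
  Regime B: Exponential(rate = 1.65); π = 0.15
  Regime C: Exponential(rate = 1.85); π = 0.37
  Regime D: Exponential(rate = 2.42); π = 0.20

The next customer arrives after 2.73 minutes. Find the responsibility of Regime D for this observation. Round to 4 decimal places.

P(component k | x) = w_k·f_k(x) / marginal(x), where marginal(x) = Σ_j w_j·f_j(x).
Exponential densities:
  L_A = 0.29·e^(−0.29·2.73) = 0.29·e^(−0.7917) = 0.131391
  L_B = 1.65·e^(−1.65·2.73) = 1.65·e^(−4.5045) = 0.0182475
  L_C = 1.85·e^(−1.85·2.73) = 1.85·e^(−5.0505) = 0.0118513
  L_D = 2.42·e^(−2.42·2.73) = 2.42·e^(−6.6066) = 0.00327043
Weight by the priors:
  w_A·L_A = 0.28 × 0.131391 = 0.0367896
  w_B·L_B = 0.15 × 0.0182475 = 0.00273713
  w_C·L_C = 0.37 × 0.0118513 = 0.004385
  w_D·L_D = 0.20 × 0.00327043 = 0.000654087
Normaliser: 0.0367896 + 0.00273713 + 0.004385 + 0.000654087 = 0.0445658
P(Regime D | the observation) ≈ 0.0147

0.0147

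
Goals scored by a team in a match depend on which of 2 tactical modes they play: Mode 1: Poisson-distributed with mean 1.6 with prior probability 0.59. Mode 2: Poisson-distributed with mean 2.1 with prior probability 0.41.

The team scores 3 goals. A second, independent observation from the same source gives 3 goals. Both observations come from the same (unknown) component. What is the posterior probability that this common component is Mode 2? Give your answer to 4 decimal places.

Apply Bayes' rule: the posterior for each component is proportional to its prior times its likelihood at x.
Since both observations come from the same component, the likelihood for component k is f_k(x₁)·f_k(x₂).
  f_1 = [e^(−1.6)·1.6^3/3! = 0.137828] × [0.137828] = 0.0189966
  f_2 = [e^(−2.1)·2.1^3/3! = 0.189011] × [0.189011] = 0.0357253
Prior × likelihood for each component:
  w_1·f_1 = 0.59 × 0.0189966 = 0.011208
  w_2·f_2 = 0.41 × 0.0357253 = 0.0146474
Denominator: 0.011208 + 0.0146474 = 0.0258554
P(Mode 2 | data) = 0.0146474 / 0.0258554 ≈ 0.5665

0.5665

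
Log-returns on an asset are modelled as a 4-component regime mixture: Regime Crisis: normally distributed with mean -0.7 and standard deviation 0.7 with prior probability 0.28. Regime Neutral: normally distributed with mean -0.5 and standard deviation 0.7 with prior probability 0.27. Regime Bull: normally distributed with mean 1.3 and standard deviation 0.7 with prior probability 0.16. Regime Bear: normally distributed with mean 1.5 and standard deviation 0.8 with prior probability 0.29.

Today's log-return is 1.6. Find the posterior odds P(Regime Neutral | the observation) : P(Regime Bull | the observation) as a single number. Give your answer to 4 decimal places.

0.0205

Only the two components matter; the odds are (π_i f_i(x)) / (π_j f_j(x)).
Component likelihoods at x = 1.6:
  f_Crisis = (1/(0.7·√(2π)))·exp(−(1.6−-0.7)²/(2·0.7²)) = 0.569918·exp(-5.39796) = 0.00257934
  f_Neutral = (1/(0.7·√(2π)))·exp(−(1.6−-0.5)²/(2·0.7²)) = 0.569918·exp(-4.50000) = 0.00633121
  f_Bull = (1/(0.7·√(2π)))·exp(−(1.6−1.3)²/(2·0.7²)) = 0.569918·exp(-0.09184) = 0.51991
  f_Bear = (1/(0.8·√(2π)))·exp(−(1.6−1.5)²/(2·0.8²)) = 0.498678·exp(-0.00781) = 0.494797
Posterior odds = (π_Neutral·f_Neutral) / (π_Bull·f_Bull) = (0.27·0.00633121) / (0.16·0.51991) = 0.00170943 / 0.0831855 ≈ 0.0205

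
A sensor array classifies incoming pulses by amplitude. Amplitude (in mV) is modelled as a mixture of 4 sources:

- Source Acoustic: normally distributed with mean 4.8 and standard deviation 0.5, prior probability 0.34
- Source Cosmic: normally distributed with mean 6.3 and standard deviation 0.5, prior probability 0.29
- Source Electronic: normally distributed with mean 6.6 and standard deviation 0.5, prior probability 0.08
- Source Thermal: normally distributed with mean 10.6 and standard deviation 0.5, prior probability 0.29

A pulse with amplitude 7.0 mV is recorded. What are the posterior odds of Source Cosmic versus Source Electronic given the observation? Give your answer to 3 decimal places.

Since P(k|x) ∝ P(Z=k) f_k(x), the posterior odds are P(Z=i) f_i(x) / (P(Z=j) f_j(x)).
Normal densities:
  f_Acoustic = 4.98849e-05
  f_Cosmic = 0.299455
  f_Electronic = 0.579383
  f_Thermal = 4.41598e-12
Odds = (0.29/0.08) × (0.299455/0.579383) = 3.625 × 0.516851 ≈ 1.874

1.874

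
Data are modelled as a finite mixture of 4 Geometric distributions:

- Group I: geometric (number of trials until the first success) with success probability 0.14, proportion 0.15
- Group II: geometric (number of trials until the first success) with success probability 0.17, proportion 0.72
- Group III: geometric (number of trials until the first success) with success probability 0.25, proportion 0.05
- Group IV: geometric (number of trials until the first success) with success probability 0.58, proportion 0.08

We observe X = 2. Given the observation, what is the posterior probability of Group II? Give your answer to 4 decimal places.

By Bayes' theorem, P(k | x) = π_k f_k(x) / Σ_j π_j f_j(x).
Evaluate each component's likelihood at the observed value:
  f_I = 0.1204
  f_II = 0.1411
  f_III = 0.1875
  f_IV = 0.2436
Weight by the priors:
  π_I·f_I = 0.15 × 0.1204 = 0.01806
  π_II·f_II = 0.72 × 0.1411 = 0.101592
  π_III·f_III = 0.05 × 0.1875 = 0.009375
  π_IV·f_IV = 0.08 × 0.2436 = 0.019488
Sum: 0.01806 + 0.101592 + 0.009375 + 0.019488 = 0.148515
Responsibility of Group II: 0.101592 / 0.148515 ≈ 0.6841

0.6841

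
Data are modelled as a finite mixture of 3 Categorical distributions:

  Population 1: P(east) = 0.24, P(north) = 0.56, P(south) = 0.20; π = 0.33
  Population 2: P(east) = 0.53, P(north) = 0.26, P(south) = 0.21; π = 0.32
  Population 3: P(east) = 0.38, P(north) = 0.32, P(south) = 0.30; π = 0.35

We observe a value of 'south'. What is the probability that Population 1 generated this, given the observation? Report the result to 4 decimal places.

0.2771

Apply Bayes' rule: the posterior for each component is proportional to its prior times its likelihood at x.
Evaluate each component's likelihood at the observed value:
  f_1 = P(south | comp) = 0.20
  f_2 = P(south | comp) = 0.21
  f_3 = P(south | comp) = 0.30
Prior × likelihood for each component:
  π_1·f_1 = 0.33 × 0.2 = 0.066
  π_2·f_2 = 0.32 × 0.21 = 0.0672
  π_3·f_3 = 0.35 × 0.3 = 0.105
Denominator: 0.066 + 0.0672 + 0.105 = 0.2382
P(Population 1 | x) = 0.066 / 0.2382 ≈ 0.2771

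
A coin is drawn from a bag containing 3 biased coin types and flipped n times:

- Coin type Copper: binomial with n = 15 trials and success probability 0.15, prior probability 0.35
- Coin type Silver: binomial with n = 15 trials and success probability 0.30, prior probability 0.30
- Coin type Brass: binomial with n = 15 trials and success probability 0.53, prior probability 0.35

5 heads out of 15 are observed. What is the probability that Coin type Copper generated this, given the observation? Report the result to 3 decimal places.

0.156

By Bayes' theorem, P(k | x) = P(Z=k) f_k(x) / Σ_j P(Z=j) f_j(x).
Binomial probabilities:
  f_Copper = C(15,5)·0.15^5·0.85^10 = 3003·7.59375e-05·0.196874 = 0.0448953
  f_Silver = C(15,5)·0.30^5·0.70^10 = 3003·0.00243·0.0282475 = 0.20613
  f_Brass = C(15,5)·0.53^5·0.47^10 = 3003·0.0418195·0.000525991 = 0.0660562
Prior × likelihood for each component:
  P(Z=Copper)·f_Copper = 0.35 × 0.0448953 = 0.0157134
  P(Z=Silver)·f_Silver = 0.30 × 0.20613 = 0.0618391
  P(Z=Brass)·f_Brass = 0.35 × 0.0660562 = 0.0231197
Normaliser: 0.0157134 + 0.0618391 + 0.0231197 = 0.100672
P(Coin type Copper | 5 heads out of 15) = 0.0157134 / 0.100672 ≈ 0.156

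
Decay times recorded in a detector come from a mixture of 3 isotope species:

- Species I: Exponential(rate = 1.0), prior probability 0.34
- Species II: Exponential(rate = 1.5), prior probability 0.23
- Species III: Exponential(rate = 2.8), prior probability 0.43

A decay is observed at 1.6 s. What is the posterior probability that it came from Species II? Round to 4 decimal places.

0.2755

Apply Bayes' rule: the posterior for each component is proportional to its prior times its likelihood at x.
Evaluate each component's likelihood at the observed value:
  p_I = 0.201897
  p_II = 0.136077
  p_III = 0.0317336
Prior × likelihood for each component:
  π_I·p_I = 0.34 × 0.201897 = 0.0686448
  π_II·p_II = 0.23 × 0.136077 = 0.0312977
  π_III·p_III = 0.43 × 0.0317336 = 0.0136454
Sum: 0.0686448 + 0.0312977 + 0.0136454 = 0.113588
P(Species II | the observation) ≈ 0.2755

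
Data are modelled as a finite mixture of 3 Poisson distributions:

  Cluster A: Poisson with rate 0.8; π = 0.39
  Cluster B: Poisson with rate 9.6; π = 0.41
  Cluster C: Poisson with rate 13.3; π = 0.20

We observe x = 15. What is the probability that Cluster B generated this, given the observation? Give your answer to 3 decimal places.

0.384

Posterior ∝ prior × likelihood, so P(k | x) ∝ π_k f_k(x); normalise over all components.
Poisson probabilities:
  f_A = e^(−0.8)·0.8^15/15! = 1.20897e-14
  f_B = e^(−9.6)·9.6^15/15! = 0.0280764
  f_C = e^(−13.3)·13.3^15/15! = 0.0922908
Prior × likelihood for each component:
  π_A·f_A = 0.39 × 1.20897e-14 = 4.71497e-15
  π_B·f_B = 0.41 × 0.0280764 = 0.0115113
  π_C·f_C = 0.20 × 0.0922908 = 0.0184582
Sum: 4.71497e-15 + 0.0115113 + 0.0184582 = 0.0299695
P(Cluster B | the observation) = 0.0115113 / 0.0299695 ≈ 0.384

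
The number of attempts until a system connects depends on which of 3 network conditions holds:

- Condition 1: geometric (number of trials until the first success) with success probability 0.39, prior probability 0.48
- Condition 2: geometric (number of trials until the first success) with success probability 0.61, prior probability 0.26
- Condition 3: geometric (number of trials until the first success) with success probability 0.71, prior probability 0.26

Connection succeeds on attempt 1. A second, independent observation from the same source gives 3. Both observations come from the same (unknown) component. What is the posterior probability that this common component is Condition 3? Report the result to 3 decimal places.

The responsibility of component k is P(Z=k) f_k(x) divided by Σ_j P(Z=j) f_j(x).
Since both observations come from the same component, the likelihood for component k is f_k(x₁)·f_k(x₂).
  L_1 = [0.39] × [0.145119] = 0.0565964
  L_2 = [0.61] × [0.092781] = 0.0565964
  L_3 = [0.71] × [0.059711] = 0.0423948
Multiply by the mixture weights:
  P(Z=1)·L_1 = 0.48 × 0.0565964 = 0.0271663
  P(Z=2)·L_2 = 0.26 × 0.0565964 = 0.0147151
  P(Z=3)·L_3 = 0.26 × 0.0423948 = 0.0110227
Denominator: 0.0271663 + 0.0147151 + 0.0110227 = 0.052904
P(Condition 3 | x) ≈ 0.208

0.208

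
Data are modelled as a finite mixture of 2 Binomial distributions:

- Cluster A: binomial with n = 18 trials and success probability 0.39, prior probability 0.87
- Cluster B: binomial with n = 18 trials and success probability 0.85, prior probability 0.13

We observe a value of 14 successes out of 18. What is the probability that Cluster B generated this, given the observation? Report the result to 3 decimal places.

Apply Bayes' rule: the posterior for each component is proportional to its prior times its likelihood at x.
Binomial probabilities:
  L_A = C(18,14)·0.39^14·0.61^4 = 3060·1.88323e-06·0.138458 = 0.000797894
  L_B = C(18,14)·0.85^14·0.15^4 = 3060·0.10277·0.00050625 = 0.159203
Unnormalised posteriors:
  w_A·L_A = 0.87 × 0.000797894 = 0.000694168
  w_B·L_B = 0.13 × 0.159203 = 0.0206964
Marginal: 0.000694168 + 0.0206964 = 0.0213906
P(Cluster B | 14 successes out of 18) ≈ 0.968

0.968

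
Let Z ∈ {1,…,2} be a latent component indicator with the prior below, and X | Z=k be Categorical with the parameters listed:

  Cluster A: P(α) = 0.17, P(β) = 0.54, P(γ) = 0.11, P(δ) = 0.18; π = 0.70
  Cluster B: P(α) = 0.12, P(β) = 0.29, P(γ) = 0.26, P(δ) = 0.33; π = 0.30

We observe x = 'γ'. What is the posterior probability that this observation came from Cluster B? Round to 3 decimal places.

Posterior ∝ prior × likelihood, so P(k | x) ∝ π_k f_k(x); normalise over all components.
Evaluate each component's likelihood at the observed value:
  f_A = 0.11
  f_B = 0.26
Multiply by the mixture weights:
  π_A·f_A = 0.70 × 0.11 = 0.077
  π_B·f_B = 0.30 × 0.26 = 0.078
Sum: 0.077 + 0.078 = 0.155
P(Cluster B | 'γ') = 0.078 / 0.155 ≈ 0.503

0.503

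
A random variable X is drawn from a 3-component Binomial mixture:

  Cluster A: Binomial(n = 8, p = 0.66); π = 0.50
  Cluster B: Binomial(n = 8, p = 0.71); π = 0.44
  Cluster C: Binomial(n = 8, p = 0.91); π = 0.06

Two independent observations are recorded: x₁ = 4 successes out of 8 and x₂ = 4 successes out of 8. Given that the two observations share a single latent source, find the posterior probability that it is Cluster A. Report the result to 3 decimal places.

0.693

P(component k | x) = π_k·f_k(x) / marginal(x), where marginal(x) = Σ_j π_j·f_j(x).
Since both observations come from the same component, the likelihood for component k is f_k(x₁)·f_k(x₂).
  L_A = [C(8,4)·0.66^4·0.34^4 = 70·0.189747·0.0133634 = 0.177496] × [0.177496] = 0.031505
  L_B = [C(8,4)·0.71^4·0.29^4 = 70·0.254117·0.00707281 = 0.125812] × [0.125812] = 0.0158288
  L_C = [C(8,4)·0.91^4·0.09^4 = 70·0.68575·6.561e-05 = 0.00314944] × [0.00314944] = 9.91899e-06
Weight by the priors:
  π_A·L_A = 0.50 × 0.031505 = 0.0157525
  π_B·L_B = 0.44 × 0.0158288 = 0.00696465
  π_C·L_C = 0.06 × 9.91899e-06 = 5.95139e-07
Marginal: 0.0157525 + 0.00696465 + 5.95139e-07 = 0.0227177
Responsibility of Cluster A: 0.0157525 / 0.0227177 ≈ 0.693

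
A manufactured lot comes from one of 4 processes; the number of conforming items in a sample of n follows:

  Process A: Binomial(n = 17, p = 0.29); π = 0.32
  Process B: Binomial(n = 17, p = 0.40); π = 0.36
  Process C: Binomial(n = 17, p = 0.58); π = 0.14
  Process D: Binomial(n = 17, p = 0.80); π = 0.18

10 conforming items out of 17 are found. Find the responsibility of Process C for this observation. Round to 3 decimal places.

0.494

Apply Bayes' rule: the posterior for each component is proportional to its prior times its likelihood at x.
Evaluate each component's likelihood at the observed value:
  f_A = C(17,10)·0.29^10·0.71^7 = 19448·4.20707e-06·0.0909512 = 0.00744155
  f_B = C(17,10)·0.40^10·0.60^7 = 19448·0.000104858·0.0279936 = 0.0570865
  f_C = C(17,10)·0.58^10·0.42^7 = 19448·0.00430804·0.00230539 = 0.193152
  f_D = C(17,10)·0.80^10·0.20^7 = 19448·0.107374·1.28e-05 = 0.0267291
Weight by the priors:
  P(Z=A)·f_A = 0.32 × 0.00744155 = 0.0023813
  P(Z=B)·f_B = 0.36 × 0.0570865 = 0.0205511
  P(Z=C)·f_C = 0.14 × 0.193152 = 0.0270413
  P(Z=D)·f_D = 0.18 × 0.0267291 = 0.00481124
Normaliser: 0.0023813 + 0.0205511 + 0.0270413 + 0.00481124 = 0.054785
P(Process C | data) = 0.0270413 / 0.054785 ≈ 0.494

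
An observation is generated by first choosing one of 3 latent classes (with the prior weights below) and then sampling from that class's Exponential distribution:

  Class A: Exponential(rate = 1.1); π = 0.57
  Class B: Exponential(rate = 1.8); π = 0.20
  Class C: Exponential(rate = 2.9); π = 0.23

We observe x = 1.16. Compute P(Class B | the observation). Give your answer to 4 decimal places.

0.1838

Posterior ∝ prior × likelihood, so P(k | x) ∝ w_k f_k(x); normalise over all components.
Component likelihoods at x = 1.16:
  p_A = 1.1·e^(−1.1·1.16) = 1.1·e^(−1.2760) = 0.307067
  p_B = 1.8·e^(−1.8·1.16) = 1.8·e^(−2.0880) = 0.223083
  p_C = 2.9·e^(−2.9·1.16) = 2.9·e^(−3.3640) = 0.10033
Multiply by the mixture weights:
  w_A·p_A = 0.57 × 0.307067 = 0.175028
  w_B·p_B = 0.20 × 0.223083 = 0.0446165
  w_C·p_C = 0.23 × 0.10033 = 0.0230759
Sum: 0.175028 + 0.0446165 + 0.0230759 = 0.242721
So the posterior for Class B is 0.0446165 / 0.242721 ≈ 0.1838.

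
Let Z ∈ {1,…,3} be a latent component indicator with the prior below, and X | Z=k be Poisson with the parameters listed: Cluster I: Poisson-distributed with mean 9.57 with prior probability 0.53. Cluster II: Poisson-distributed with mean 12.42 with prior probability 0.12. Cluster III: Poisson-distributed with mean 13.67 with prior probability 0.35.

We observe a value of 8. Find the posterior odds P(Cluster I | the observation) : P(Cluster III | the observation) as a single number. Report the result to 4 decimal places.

5.2718

Since P(k|x) ∝ π_k f_k(x), the posterior odds are π_i f_i(x) / (π_j f_j(x)).
Evaluate each component's likelihood at the observed value:
  p_I = e^(−9.57)·9.57^8/8! = 0.12178
  p_II = e^(−12.42)·12.42^8/8! = 0.0566911
  p_III = e^(−13.67)·13.67^8/8! = 0.0349802
Posterior odds = (π_I·p_I) / (π_III·p_III) = (0.53·0.12178) / (0.35·0.0349802) = 0.0645435 / 0.0122431 ≈ 5.2718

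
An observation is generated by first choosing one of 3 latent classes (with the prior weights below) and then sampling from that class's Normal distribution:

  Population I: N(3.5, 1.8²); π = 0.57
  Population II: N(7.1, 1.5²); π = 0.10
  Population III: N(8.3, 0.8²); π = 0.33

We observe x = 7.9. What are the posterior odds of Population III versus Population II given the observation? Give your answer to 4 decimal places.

6.2950

The posterior odds equal the prior odds times the likelihood ratio: (P(Z=i)/P(Z=j))·(f_i(x)/f_j(x)).
Evaluate each component's likelihood at the observed value:
  p_I = 0.0111716
  p_II = 0.230703
  p_III = 0.440082
Posterior odds = (P(Z=III)·p_III) / (P(Z=II)·p_II) = (0.33·0.440082) / (0.10·0.230703) = 0.145227 / 0.0230703 ≈ 6.2950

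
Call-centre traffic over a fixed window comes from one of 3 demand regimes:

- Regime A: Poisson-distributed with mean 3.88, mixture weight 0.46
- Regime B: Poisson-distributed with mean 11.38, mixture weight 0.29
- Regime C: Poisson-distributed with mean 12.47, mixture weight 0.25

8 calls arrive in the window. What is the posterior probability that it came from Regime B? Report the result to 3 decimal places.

0.470

Posterior ∝ prior × likelihood, so P(k | x) ∝ π_k f_k(x); normalise over all components.
Poisson probabilities:
  f_A = 0.026307
  f_B = 0.0796795
  f_C = 0.0556877
Prior × likelihood for each component:
  π_A·f_A = 0.46 × 0.026307 = 0.0121012
  π_B·f_B = 0.29 × 0.0796795 = 0.023107
  π_C·f_C = 0.25 × 0.0556877 = 0.0139219
Evidence: 0.0121012 + 0.023107 + 0.0139219 = 0.0491302
So the posterior for Regime B is 0.023107 / 0.0491302 ≈ 0.470.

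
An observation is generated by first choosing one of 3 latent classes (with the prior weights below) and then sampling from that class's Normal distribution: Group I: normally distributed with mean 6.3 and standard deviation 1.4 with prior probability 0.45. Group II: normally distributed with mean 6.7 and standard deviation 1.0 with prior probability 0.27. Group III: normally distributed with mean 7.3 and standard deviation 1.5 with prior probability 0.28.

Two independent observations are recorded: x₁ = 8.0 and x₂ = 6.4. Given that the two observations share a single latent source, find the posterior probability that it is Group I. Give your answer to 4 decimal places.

Apply Bayes' rule: the posterior for each component is proportional to its prior times its likelihood at x.
Since both observations come from the same component, the likelihood for component k is f_k(x₁)·f_k(x₂).
  f_I = [0.136333] × [0.284233] = 0.0387503
  f_II = [0.171369] × [0.381388] = 0.0653579
  f_III = [0.238522] × [0.22215] = 0.0529877
Unnormalised posteriors:
  P(Z=I)·f_I = 0.45 × 0.0387503 = 0.0174376
  P(Z=II)·f_II = 0.27 × 0.0653579 = 0.0176466
  P(Z=III)·f_III = 0.28 × 0.0529877 = 0.0148365
Marginal: 0.0174376 + 0.0176466 + 0.0148365 = 0.0499208
So the posterior for Group I is 0.0174376 / 0.0499208 ≈ 0.3493.

0.3493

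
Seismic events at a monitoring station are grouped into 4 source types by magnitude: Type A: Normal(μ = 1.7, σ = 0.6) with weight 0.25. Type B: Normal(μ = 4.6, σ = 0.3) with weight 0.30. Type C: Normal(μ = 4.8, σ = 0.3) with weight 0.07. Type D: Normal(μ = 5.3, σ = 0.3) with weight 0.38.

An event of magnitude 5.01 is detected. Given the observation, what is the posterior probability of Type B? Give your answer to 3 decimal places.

By Bayes' theorem, P(k | x) = w_k f_k(x) / Σ_j w_j f_j(x).
Component likelihoods at x = 5.01:
  f_A = 1.63751e-07
  f_B = 0.522644
  f_C = 1.04085
  f_D = 0.833445
Prior × likelihood for each component:
  w_A·f_A = 0.25 × 1.63751e-07 = 4.09378e-08
  w_B·f_B = 0.30 × 0.522644 = 0.156793
  w_C·f_C = 0.07 × 1.04085 = 0.0728593
  w_D·f_D = 0.38 × 0.833445 = 0.316709
Normaliser: 4.09378e-08 + 0.156793 + 0.0728593 + 0.316709 = 0.546361
P(Type B | the observation) ≈ 0.287

0.287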